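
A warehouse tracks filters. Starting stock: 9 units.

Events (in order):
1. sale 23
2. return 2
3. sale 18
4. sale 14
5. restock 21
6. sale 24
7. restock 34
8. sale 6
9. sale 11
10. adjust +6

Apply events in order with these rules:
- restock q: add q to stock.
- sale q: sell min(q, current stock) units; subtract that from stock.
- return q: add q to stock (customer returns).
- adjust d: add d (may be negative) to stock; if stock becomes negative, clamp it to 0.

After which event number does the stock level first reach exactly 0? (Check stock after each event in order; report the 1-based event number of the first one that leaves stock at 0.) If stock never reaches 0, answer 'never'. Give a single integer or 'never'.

Processing events:
Start: stock = 9
  Event 1 (sale 23): sell min(23,9)=9. stock: 9 - 9 = 0. total_sold = 9
  Event 2 (return 2): 0 + 2 = 2
  Event 3 (sale 18): sell min(18,2)=2. stock: 2 - 2 = 0. total_sold = 11
  Event 4 (sale 14): sell min(14,0)=0. stock: 0 - 0 = 0. total_sold = 11
  Event 5 (restock 21): 0 + 21 = 21
  Event 6 (sale 24): sell min(24,21)=21. stock: 21 - 21 = 0. total_sold = 32
  Event 7 (restock 34): 0 + 34 = 34
  Event 8 (sale 6): sell min(6,34)=6. stock: 34 - 6 = 28. total_sold = 38
  Event 9 (sale 11): sell min(11,28)=11. stock: 28 - 11 = 17. total_sold = 49
  Event 10 (adjust +6): 17 + 6 = 23
Final: stock = 23, total_sold = 49

First zero at event 1.

Answer: 1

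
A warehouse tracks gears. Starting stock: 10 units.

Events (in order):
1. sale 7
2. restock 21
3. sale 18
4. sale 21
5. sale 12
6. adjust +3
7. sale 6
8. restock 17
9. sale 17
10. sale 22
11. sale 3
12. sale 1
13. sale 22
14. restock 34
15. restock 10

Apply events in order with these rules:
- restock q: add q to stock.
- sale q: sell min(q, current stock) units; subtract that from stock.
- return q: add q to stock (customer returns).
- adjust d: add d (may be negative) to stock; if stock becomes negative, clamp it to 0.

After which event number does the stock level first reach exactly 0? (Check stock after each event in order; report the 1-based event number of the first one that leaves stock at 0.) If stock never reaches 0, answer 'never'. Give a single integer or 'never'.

Answer: 4

Derivation:
Processing events:
Start: stock = 10
  Event 1 (sale 7): sell min(7,10)=7. stock: 10 - 7 = 3. total_sold = 7
  Event 2 (restock 21): 3 + 21 = 24
  Event 3 (sale 18): sell min(18,24)=18. stock: 24 - 18 = 6. total_sold = 25
  Event 4 (sale 21): sell min(21,6)=6. stock: 6 - 6 = 0. total_sold = 31
  Event 5 (sale 12): sell min(12,0)=0. stock: 0 - 0 = 0. total_sold = 31
  Event 6 (adjust +3): 0 + 3 = 3
  Event 7 (sale 6): sell min(6,3)=3. stock: 3 - 3 = 0. total_sold = 34
  Event 8 (restock 17): 0 + 17 = 17
  Event 9 (sale 17): sell min(17,17)=17. stock: 17 - 17 = 0. total_sold = 51
  Event 10 (sale 22): sell min(22,0)=0. stock: 0 - 0 = 0. total_sold = 51
  Event 11 (sale 3): sell min(3,0)=0. stock: 0 - 0 = 0. total_sold = 51
  Event 12 (sale 1): sell min(1,0)=0. stock: 0 - 0 = 0. total_sold = 51
  Event 13 (sale 22): sell min(22,0)=0. stock: 0 - 0 = 0. total_sold = 51
  Event 14 (restock 34): 0 + 34 = 34
  Event 15 (restock 10): 34 + 10 = 44
Final: stock = 44, total_sold = 51

First zero at event 4.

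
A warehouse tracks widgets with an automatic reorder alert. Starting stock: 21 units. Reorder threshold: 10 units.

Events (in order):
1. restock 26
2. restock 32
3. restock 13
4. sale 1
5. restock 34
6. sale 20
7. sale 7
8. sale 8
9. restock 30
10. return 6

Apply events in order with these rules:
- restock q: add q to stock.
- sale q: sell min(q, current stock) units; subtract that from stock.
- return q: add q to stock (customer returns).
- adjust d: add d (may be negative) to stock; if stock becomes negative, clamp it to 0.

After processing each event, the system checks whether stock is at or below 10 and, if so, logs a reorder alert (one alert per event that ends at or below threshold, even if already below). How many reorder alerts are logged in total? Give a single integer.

Processing events:
Start: stock = 21
  Event 1 (restock 26): 21 + 26 = 47
  Event 2 (restock 32): 47 + 32 = 79
  Event 3 (restock 13): 79 + 13 = 92
  Event 4 (sale 1): sell min(1,92)=1. stock: 92 - 1 = 91. total_sold = 1
  Event 5 (restock 34): 91 + 34 = 125
  Event 6 (sale 20): sell min(20,125)=20. stock: 125 - 20 = 105. total_sold = 21
  Event 7 (sale 7): sell min(7,105)=7. stock: 105 - 7 = 98. total_sold = 28
  Event 8 (sale 8): sell min(8,98)=8. stock: 98 - 8 = 90. total_sold = 36
  Event 9 (restock 30): 90 + 30 = 120
  Event 10 (return 6): 120 + 6 = 126
Final: stock = 126, total_sold = 36

Checking against threshold 10:
  After event 1: stock=47 > 10
  After event 2: stock=79 > 10
  After event 3: stock=92 > 10
  After event 4: stock=91 > 10
  After event 5: stock=125 > 10
  After event 6: stock=105 > 10
  After event 7: stock=98 > 10
  After event 8: stock=90 > 10
  After event 9: stock=120 > 10
  After event 10: stock=126 > 10
Alert events: []. Count = 0

Answer: 0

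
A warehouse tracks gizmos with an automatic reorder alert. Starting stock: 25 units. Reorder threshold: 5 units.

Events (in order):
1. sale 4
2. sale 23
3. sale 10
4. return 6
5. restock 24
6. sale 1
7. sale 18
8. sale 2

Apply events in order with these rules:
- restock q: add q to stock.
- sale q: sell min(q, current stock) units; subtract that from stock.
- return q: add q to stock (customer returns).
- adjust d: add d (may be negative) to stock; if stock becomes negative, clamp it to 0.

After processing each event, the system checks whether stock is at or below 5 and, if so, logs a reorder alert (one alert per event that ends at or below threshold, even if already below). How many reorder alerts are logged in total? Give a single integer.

Answer: 2

Derivation:
Processing events:
Start: stock = 25
  Event 1 (sale 4): sell min(4,25)=4. stock: 25 - 4 = 21. total_sold = 4
  Event 2 (sale 23): sell min(23,21)=21. stock: 21 - 21 = 0. total_sold = 25
  Event 3 (sale 10): sell min(10,0)=0. stock: 0 - 0 = 0. total_sold = 25
  Event 4 (return 6): 0 + 6 = 6
  Event 5 (restock 24): 6 + 24 = 30
  Event 6 (sale 1): sell min(1,30)=1. stock: 30 - 1 = 29. total_sold = 26
  Event 7 (sale 18): sell min(18,29)=18. stock: 29 - 18 = 11. total_sold = 44
  Event 8 (sale 2): sell min(2,11)=2. stock: 11 - 2 = 9. total_sold = 46
Final: stock = 9, total_sold = 46

Checking against threshold 5:
  After event 1: stock=21 > 5
  After event 2: stock=0 <= 5 -> ALERT
  After event 3: stock=0 <= 5 -> ALERT
  After event 4: stock=6 > 5
  After event 5: stock=30 > 5
  After event 6: stock=29 > 5
  After event 7: stock=11 > 5
  After event 8: stock=9 > 5
Alert events: [2, 3]. Count = 2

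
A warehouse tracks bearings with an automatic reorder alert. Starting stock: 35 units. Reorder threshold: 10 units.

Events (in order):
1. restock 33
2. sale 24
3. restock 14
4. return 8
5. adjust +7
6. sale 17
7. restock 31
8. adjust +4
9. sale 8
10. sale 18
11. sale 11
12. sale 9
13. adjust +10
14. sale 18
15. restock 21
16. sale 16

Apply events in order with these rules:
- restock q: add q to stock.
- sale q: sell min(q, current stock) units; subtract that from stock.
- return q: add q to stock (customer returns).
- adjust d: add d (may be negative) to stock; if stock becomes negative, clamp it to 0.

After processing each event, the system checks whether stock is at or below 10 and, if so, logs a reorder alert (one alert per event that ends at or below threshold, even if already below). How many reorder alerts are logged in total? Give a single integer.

Processing events:
Start: stock = 35
  Event 1 (restock 33): 35 + 33 = 68
  Event 2 (sale 24): sell min(24,68)=24. stock: 68 - 24 = 44. total_sold = 24
  Event 3 (restock 14): 44 + 14 = 58
  Event 4 (return 8): 58 + 8 = 66
  Event 5 (adjust +7): 66 + 7 = 73
  Event 6 (sale 17): sell min(17,73)=17. stock: 73 - 17 = 56. total_sold = 41
  Event 7 (restock 31): 56 + 31 = 87
  Event 8 (adjust +4): 87 + 4 = 91
  Event 9 (sale 8): sell min(8,91)=8. stock: 91 - 8 = 83. total_sold = 49
  Event 10 (sale 18): sell min(18,83)=18. stock: 83 - 18 = 65. total_sold = 67
  Event 11 (sale 11): sell min(11,65)=11. stock: 65 - 11 = 54. total_sold = 78
  Event 12 (sale 9): sell min(9,54)=9. stock: 54 - 9 = 45. total_sold = 87
  Event 13 (adjust +10): 45 + 10 = 55
  Event 14 (sale 18): sell min(18,55)=18. stock: 55 - 18 = 37. total_sold = 105
  Event 15 (restock 21): 37 + 21 = 58
  Event 16 (sale 16): sell min(16,58)=16. stock: 58 - 16 = 42. total_sold = 121
Final: stock = 42, total_sold = 121

Checking against threshold 10:
  After event 1: stock=68 > 10
  After event 2: stock=44 > 10
  After event 3: stock=58 > 10
  After event 4: stock=66 > 10
  After event 5: stock=73 > 10
  After event 6: stock=56 > 10
  After event 7: stock=87 > 10
  After event 8: stock=91 > 10
  After event 9: stock=83 > 10
  After event 10: stock=65 > 10
  After event 11: stock=54 > 10
  After event 12: stock=45 > 10
  After event 13: stock=55 > 10
  After event 14: stock=37 > 10
  After event 15: stock=58 > 10
  After event 16: stock=42 > 10
Alert events: []. Count = 0

Answer: 0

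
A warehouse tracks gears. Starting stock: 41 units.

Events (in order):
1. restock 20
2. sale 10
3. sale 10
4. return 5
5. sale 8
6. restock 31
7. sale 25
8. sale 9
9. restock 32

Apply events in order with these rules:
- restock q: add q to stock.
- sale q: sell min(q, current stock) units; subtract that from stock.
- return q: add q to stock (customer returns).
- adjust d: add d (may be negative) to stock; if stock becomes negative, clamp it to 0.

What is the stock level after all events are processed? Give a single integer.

Answer: 67

Derivation:
Processing events:
Start: stock = 41
  Event 1 (restock 20): 41 + 20 = 61
  Event 2 (sale 10): sell min(10,61)=10. stock: 61 - 10 = 51. total_sold = 10
  Event 3 (sale 10): sell min(10,51)=10. stock: 51 - 10 = 41. total_sold = 20
  Event 4 (return 5): 41 + 5 = 46
  Event 5 (sale 8): sell min(8,46)=8. stock: 46 - 8 = 38. total_sold = 28
  Event 6 (restock 31): 38 + 31 = 69
  Event 7 (sale 25): sell min(25,69)=25. stock: 69 - 25 = 44. total_sold = 53
  Event 8 (sale 9): sell min(9,44)=9. stock: 44 - 9 = 35. total_sold = 62
  Event 9 (restock 32): 35 + 32 = 67
Final: stock = 67, total_sold = 62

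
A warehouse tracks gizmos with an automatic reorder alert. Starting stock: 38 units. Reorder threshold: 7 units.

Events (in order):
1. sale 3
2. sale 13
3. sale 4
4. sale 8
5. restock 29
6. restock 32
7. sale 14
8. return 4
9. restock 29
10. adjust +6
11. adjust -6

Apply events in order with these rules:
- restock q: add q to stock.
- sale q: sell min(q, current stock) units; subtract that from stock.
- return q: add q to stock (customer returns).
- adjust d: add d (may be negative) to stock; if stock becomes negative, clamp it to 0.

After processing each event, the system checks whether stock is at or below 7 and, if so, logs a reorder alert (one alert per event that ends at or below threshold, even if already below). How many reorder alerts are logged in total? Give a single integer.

Answer: 0

Derivation:
Processing events:
Start: stock = 38
  Event 1 (sale 3): sell min(3,38)=3. stock: 38 - 3 = 35. total_sold = 3
  Event 2 (sale 13): sell min(13,35)=13. stock: 35 - 13 = 22. total_sold = 16
  Event 3 (sale 4): sell min(4,22)=4. stock: 22 - 4 = 18. total_sold = 20
  Event 4 (sale 8): sell min(8,18)=8. stock: 18 - 8 = 10. total_sold = 28
  Event 5 (restock 29): 10 + 29 = 39
  Event 6 (restock 32): 39 + 32 = 71
  Event 7 (sale 14): sell min(14,71)=14. stock: 71 - 14 = 57. total_sold = 42
  Event 8 (return 4): 57 + 4 = 61
  Event 9 (restock 29): 61 + 29 = 90
  Event 10 (adjust +6): 90 + 6 = 96
  Event 11 (adjust -6): 96 + -6 = 90
Final: stock = 90, total_sold = 42

Checking against threshold 7:
  After event 1: stock=35 > 7
  After event 2: stock=22 > 7
  After event 3: stock=18 > 7
  After event 4: stock=10 > 7
  After event 5: stock=39 > 7
  After event 6: stock=71 > 7
  After event 7: stock=57 > 7
  After event 8: stock=61 > 7
  After event 9: stock=90 > 7
  After event 10: stock=96 > 7
  After event 11: stock=90 > 7
Alert events: []. Count = 0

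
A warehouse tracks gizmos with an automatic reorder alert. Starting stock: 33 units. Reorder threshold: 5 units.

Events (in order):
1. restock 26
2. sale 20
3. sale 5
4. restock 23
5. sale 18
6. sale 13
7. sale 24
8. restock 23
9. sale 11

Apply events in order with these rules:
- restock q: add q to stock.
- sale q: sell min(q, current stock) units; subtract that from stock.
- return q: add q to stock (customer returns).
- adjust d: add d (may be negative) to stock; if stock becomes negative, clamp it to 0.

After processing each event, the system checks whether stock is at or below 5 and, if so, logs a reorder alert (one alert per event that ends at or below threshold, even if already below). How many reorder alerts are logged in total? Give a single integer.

Processing events:
Start: stock = 33
  Event 1 (restock 26): 33 + 26 = 59
  Event 2 (sale 20): sell min(20,59)=20. stock: 59 - 20 = 39. total_sold = 20
  Event 3 (sale 5): sell min(5,39)=5. stock: 39 - 5 = 34. total_sold = 25
  Event 4 (restock 23): 34 + 23 = 57
  Event 5 (sale 18): sell min(18,57)=18. stock: 57 - 18 = 39. total_sold = 43
  Event 6 (sale 13): sell min(13,39)=13. stock: 39 - 13 = 26. total_sold = 56
  Event 7 (sale 24): sell min(24,26)=24. stock: 26 - 24 = 2. total_sold = 80
  Event 8 (restock 23): 2 + 23 = 25
  Event 9 (sale 11): sell min(11,25)=11. stock: 25 - 11 = 14. total_sold = 91
Final: stock = 14, total_sold = 91

Checking against threshold 5:
  After event 1: stock=59 > 5
  After event 2: stock=39 > 5
  After event 3: stock=34 > 5
  After event 4: stock=57 > 5
  After event 5: stock=39 > 5
  After event 6: stock=26 > 5
  After event 7: stock=2 <= 5 -> ALERT
  After event 8: stock=25 > 5
  After event 9: stock=14 > 5
Alert events: [7]. Count = 1

Answer: 1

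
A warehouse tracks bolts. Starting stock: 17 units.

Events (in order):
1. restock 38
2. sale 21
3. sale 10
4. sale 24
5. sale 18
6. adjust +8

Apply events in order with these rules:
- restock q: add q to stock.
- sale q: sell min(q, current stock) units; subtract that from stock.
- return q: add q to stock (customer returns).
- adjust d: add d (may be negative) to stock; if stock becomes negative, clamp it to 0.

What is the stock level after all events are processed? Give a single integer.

Processing events:
Start: stock = 17
  Event 1 (restock 38): 17 + 38 = 55
  Event 2 (sale 21): sell min(21,55)=21. stock: 55 - 21 = 34. total_sold = 21
  Event 3 (sale 10): sell min(10,34)=10. stock: 34 - 10 = 24. total_sold = 31
  Event 4 (sale 24): sell min(24,24)=24. stock: 24 - 24 = 0. total_sold = 55
  Event 5 (sale 18): sell min(18,0)=0. stock: 0 - 0 = 0. total_sold = 55
  Event 6 (adjust +8): 0 + 8 = 8
Final: stock = 8, total_sold = 55

Answer: 8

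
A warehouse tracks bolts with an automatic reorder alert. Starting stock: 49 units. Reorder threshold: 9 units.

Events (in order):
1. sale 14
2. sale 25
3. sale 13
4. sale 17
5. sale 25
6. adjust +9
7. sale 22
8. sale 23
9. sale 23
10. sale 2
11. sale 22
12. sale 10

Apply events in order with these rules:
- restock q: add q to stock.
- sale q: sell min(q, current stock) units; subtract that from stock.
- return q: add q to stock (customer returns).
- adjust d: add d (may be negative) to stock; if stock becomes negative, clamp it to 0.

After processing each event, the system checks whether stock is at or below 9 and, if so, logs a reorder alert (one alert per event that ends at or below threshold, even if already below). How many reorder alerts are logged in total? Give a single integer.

Answer: 10

Derivation:
Processing events:
Start: stock = 49
  Event 1 (sale 14): sell min(14,49)=14. stock: 49 - 14 = 35. total_sold = 14
  Event 2 (sale 25): sell min(25,35)=25. stock: 35 - 25 = 10. total_sold = 39
  Event 3 (sale 13): sell min(13,10)=10. stock: 10 - 10 = 0. total_sold = 49
  Event 4 (sale 17): sell min(17,0)=0. stock: 0 - 0 = 0. total_sold = 49
  Event 5 (sale 25): sell min(25,0)=0. stock: 0 - 0 = 0. total_sold = 49
  Event 6 (adjust +9): 0 + 9 = 9
  Event 7 (sale 22): sell min(22,9)=9. stock: 9 - 9 = 0. total_sold = 58
  Event 8 (sale 23): sell min(23,0)=0. stock: 0 - 0 = 0. total_sold = 58
  Event 9 (sale 23): sell min(23,0)=0. stock: 0 - 0 = 0. total_sold = 58
  Event 10 (sale 2): sell min(2,0)=0. stock: 0 - 0 = 0. total_sold = 58
  Event 11 (sale 22): sell min(22,0)=0. stock: 0 - 0 = 0. total_sold = 58
  Event 12 (sale 10): sell min(10,0)=0. stock: 0 - 0 = 0. total_sold = 58
Final: stock = 0, total_sold = 58

Checking against threshold 9:
  After event 1: stock=35 > 9
  After event 2: stock=10 > 9
  After event 3: stock=0 <= 9 -> ALERT
  After event 4: stock=0 <= 9 -> ALERT
  After event 5: stock=0 <= 9 -> ALERT
  After event 6: stock=9 <= 9 -> ALERT
  After event 7: stock=0 <= 9 -> ALERT
  After event 8: stock=0 <= 9 -> ALERT
  After event 9: stock=0 <= 9 -> ALERT
  After event 10: stock=0 <= 9 -> ALERT
  After event 11: stock=0 <= 9 -> ALERT
  After event 12: stock=0 <= 9 -> ALERT
Alert events: [3, 4, 5, 6, 7, 8, 9, 10, 11, 12]. Count = 10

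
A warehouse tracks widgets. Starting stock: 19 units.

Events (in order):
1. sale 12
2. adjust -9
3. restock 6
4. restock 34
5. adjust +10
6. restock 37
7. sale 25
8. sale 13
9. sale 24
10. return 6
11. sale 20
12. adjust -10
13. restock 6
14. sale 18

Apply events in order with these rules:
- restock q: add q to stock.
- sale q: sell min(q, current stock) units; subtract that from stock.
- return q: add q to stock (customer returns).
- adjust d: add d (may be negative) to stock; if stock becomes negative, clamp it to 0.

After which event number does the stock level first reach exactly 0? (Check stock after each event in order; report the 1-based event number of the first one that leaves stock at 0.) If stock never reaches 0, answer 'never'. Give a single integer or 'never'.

Processing events:
Start: stock = 19
  Event 1 (sale 12): sell min(12,19)=12. stock: 19 - 12 = 7. total_sold = 12
  Event 2 (adjust -9): 7 + -9 = 0 (clamped to 0)
  Event 3 (restock 6): 0 + 6 = 6
  Event 4 (restock 34): 6 + 34 = 40
  Event 5 (adjust +10): 40 + 10 = 50
  Event 6 (restock 37): 50 + 37 = 87
  Event 7 (sale 25): sell min(25,87)=25. stock: 87 - 25 = 62. total_sold = 37
  Event 8 (sale 13): sell min(13,62)=13. stock: 62 - 13 = 49. total_sold = 50
  Event 9 (sale 24): sell min(24,49)=24. stock: 49 - 24 = 25. total_sold = 74
  Event 10 (return 6): 25 + 6 = 31
  Event 11 (sale 20): sell min(20,31)=20. stock: 31 - 20 = 11. total_sold = 94
  Event 12 (adjust -10): 11 + -10 = 1
  Event 13 (restock 6): 1 + 6 = 7
  Event 14 (sale 18): sell min(18,7)=7. stock: 7 - 7 = 0. total_sold = 101
Final: stock = 0, total_sold = 101

First zero at event 2.

Answer: 2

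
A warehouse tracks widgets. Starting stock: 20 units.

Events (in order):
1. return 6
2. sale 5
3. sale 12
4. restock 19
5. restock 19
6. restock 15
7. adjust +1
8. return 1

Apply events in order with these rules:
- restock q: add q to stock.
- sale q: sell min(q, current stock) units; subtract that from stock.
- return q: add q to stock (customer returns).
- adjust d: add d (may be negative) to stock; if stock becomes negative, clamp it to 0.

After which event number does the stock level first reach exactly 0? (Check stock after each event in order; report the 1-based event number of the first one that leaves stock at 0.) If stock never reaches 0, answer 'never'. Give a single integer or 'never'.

Processing events:
Start: stock = 20
  Event 1 (return 6): 20 + 6 = 26
  Event 2 (sale 5): sell min(5,26)=5. stock: 26 - 5 = 21. total_sold = 5
  Event 3 (sale 12): sell min(12,21)=12. stock: 21 - 12 = 9. total_sold = 17
  Event 4 (restock 19): 9 + 19 = 28
  Event 5 (restock 19): 28 + 19 = 47
  Event 6 (restock 15): 47 + 15 = 62
  Event 7 (adjust +1): 62 + 1 = 63
  Event 8 (return 1): 63 + 1 = 64
Final: stock = 64, total_sold = 17

Stock never reaches 0.

Answer: never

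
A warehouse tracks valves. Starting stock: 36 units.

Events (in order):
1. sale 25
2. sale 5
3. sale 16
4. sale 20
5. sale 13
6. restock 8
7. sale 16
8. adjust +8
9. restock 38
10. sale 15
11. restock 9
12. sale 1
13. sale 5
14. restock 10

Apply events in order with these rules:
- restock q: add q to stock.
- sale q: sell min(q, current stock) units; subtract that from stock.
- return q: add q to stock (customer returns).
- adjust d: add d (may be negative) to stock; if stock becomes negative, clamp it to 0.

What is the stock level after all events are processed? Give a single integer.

Answer: 44

Derivation:
Processing events:
Start: stock = 36
  Event 1 (sale 25): sell min(25,36)=25. stock: 36 - 25 = 11. total_sold = 25
  Event 2 (sale 5): sell min(5,11)=5. stock: 11 - 5 = 6. total_sold = 30
  Event 3 (sale 16): sell min(16,6)=6. stock: 6 - 6 = 0. total_sold = 36
  Event 4 (sale 20): sell min(20,0)=0. stock: 0 - 0 = 0. total_sold = 36
  Event 5 (sale 13): sell min(13,0)=0. stock: 0 - 0 = 0. total_sold = 36
  Event 6 (restock 8): 0 + 8 = 8
  Event 7 (sale 16): sell min(16,8)=8. stock: 8 - 8 = 0. total_sold = 44
  Event 8 (adjust +8): 0 + 8 = 8
  Event 9 (restock 38): 8 + 38 = 46
  Event 10 (sale 15): sell min(15,46)=15. stock: 46 - 15 = 31. total_sold = 59
  Event 11 (restock 9): 31 + 9 = 40
  Event 12 (sale 1): sell min(1,40)=1. stock: 40 - 1 = 39. total_sold = 60
  Event 13 (sale 5): sell min(5,39)=5. stock: 39 - 5 = 34. total_sold = 65
  Event 14 (restock 10): 34 + 10 = 44
Final: stock = 44, total_sold = 65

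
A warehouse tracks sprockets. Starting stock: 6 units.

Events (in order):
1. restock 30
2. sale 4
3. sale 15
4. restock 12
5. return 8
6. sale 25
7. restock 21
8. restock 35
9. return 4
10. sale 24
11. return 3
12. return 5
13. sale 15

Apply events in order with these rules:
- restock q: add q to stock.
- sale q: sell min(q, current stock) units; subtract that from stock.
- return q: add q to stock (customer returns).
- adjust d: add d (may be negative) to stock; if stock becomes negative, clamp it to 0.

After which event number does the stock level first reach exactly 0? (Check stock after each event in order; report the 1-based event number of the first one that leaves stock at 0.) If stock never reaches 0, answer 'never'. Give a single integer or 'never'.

Processing events:
Start: stock = 6
  Event 1 (restock 30): 6 + 30 = 36
  Event 2 (sale 4): sell min(4,36)=4. stock: 36 - 4 = 32. total_sold = 4
  Event 3 (sale 15): sell min(15,32)=15. stock: 32 - 15 = 17. total_sold = 19
  Event 4 (restock 12): 17 + 12 = 29
  Event 5 (return 8): 29 + 8 = 37
  Event 6 (sale 25): sell min(25,37)=25. stock: 37 - 25 = 12. total_sold = 44
  Event 7 (restock 21): 12 + 21 = 33
  Event 8 (restock 35): 33 + 35 = 68
  Event 9 (return 4): 68 + 4 = 72
  Event 10 (sale 24): sell min(24,72)=24. stock: 72 - 24 = 48. total_sold = 68
  Event 11 (return 3): 48 + 3 = 51
  Event 12 (return 5): 51 + 5 = 56
  Event 13 (sale 15): sell min(15,56)=15. stock: 56 - 15 = 41. total_sold = 83
Final: stock = 41, total_sold = 83

Stock never reaches 0.

Answer: never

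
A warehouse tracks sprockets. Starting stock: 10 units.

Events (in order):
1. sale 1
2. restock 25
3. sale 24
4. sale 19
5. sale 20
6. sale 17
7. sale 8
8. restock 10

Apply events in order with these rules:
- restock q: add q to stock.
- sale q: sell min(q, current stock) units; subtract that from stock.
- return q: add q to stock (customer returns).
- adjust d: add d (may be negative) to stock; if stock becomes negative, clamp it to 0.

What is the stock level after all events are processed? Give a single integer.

Processing events:
Start: stock = 10
  Event 1 (sale 1): sell min(1,10)=1. stock: 10 - 1 = 9. total_sold = 1
  Event 2 (restock 25): 9 + 25 = 34
  Event 3 (sale 24): sell min(24,34)=24. stock: 34 - 24 = 10. total_sold = 25
  Event 4 (sale 19): sell min(19,10)=10. stock: 10 - 10 = 0. total_sold = 35
  Event 5 (sale 20): sell min(20,0)=0. stock: 0 - 0 = 0. total_sold = 35
  Event 6 (sale 17): sell min(17,0)=0. stock: 0 - 0 = 0. total_sold = 35
  Event 7 (sale 8): sell min(8,0)=0. stock: 0 - 0 = 0. total_sold = 35
  Event 8 (restock 10): 0 + 10 = 10
Final: stock = 10, total_sold = 35

Answer: 10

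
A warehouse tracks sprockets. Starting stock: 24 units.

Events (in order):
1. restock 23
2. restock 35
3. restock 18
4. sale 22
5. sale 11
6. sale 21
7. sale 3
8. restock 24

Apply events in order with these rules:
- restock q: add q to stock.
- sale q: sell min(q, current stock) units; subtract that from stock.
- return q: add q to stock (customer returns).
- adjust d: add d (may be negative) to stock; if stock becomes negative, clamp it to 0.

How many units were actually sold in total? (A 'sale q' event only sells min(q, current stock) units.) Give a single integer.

Processing events:
Start: stock = 24
  Event 1 (restock 23): 24 + 23 = 47
  Event 2 (restock 35): 47 + 35 = 82
  Event 3 (restock 18): 82 + 18 = 100
  Event 4 (sale 22): sell min(22,100)=22. stock: 100 - 22 = 78. total_sold = 22
  Event 5 (sale 11): sell min(11,78)=11. stock: 78 - 11 = 67. total_sold = 33
  Event 6 (sale 21): sell min(21,67)=21. stock: 67 - 21 = 46. total_sold = 54
  Event 7 (sale 3): sell min(3,46)=3. stock: 46 - 3 = 43. total_sold = 57
  Event 8 (restock 24): 43 + 24 = 67
Final: stock = 67, total_sold = 57

Answer: 57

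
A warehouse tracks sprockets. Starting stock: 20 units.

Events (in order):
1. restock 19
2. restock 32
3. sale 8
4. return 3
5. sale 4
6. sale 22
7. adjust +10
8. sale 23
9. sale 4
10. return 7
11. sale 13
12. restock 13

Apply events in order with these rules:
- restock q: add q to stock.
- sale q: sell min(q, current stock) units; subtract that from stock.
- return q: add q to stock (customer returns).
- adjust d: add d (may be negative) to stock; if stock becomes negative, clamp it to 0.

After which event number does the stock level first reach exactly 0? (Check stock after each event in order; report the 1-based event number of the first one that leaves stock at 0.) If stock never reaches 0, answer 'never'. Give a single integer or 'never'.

Answer: never

Derivation:
Processing events:
Start: stock = 20
  Event 1 (restock 19): 20 + 19 = 39
  Event 2 (restock 32): 39 + 32 = 71
  Event 3 (sale 8): sell min(8,71)=8. stock: 71 - 8 = 63. total_sold = 8
  Event 4 (return 3): 63 + 3 = 66
  Event 5 (sale 4): sell min(4,66)=4. stock: 66 - 4 = 62. total_sold = 12
  Event 6 (sale 22): sell min(22,62)=22. stock: 62 - 22 = 40. total_sold = 34
  Event 7 (adjust +10): 40 + 10 = 50
  Event 8 (sale 23): sell min(23,50)=23. stock: 50 - 23 = 27. total_sold = 57
  Event 9 (sale 4): sell min(4,27)=4. stock: 27 - 4 = 23. total_sold = 61
  Event 10 (return 7): 23 + 7 = 30
  Event 11 (sale 13): sell min(13,30)=13. stock: 30 - 13 = 17. total_sold = 74
  Event 12 (restock 13): 17 + 13 = 30
Final: stock = 30, total_sold = 74

Stock never reaches 0.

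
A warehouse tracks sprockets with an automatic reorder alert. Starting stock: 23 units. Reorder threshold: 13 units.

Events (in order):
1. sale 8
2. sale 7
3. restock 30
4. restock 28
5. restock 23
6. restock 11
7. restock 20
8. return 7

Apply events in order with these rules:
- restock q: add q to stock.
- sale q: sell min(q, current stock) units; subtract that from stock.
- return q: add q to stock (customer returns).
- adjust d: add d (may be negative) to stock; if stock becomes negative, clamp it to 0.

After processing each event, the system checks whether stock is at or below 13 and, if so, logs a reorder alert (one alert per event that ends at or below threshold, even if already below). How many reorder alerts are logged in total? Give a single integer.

Answer: 1

Derivation:
Processing events:
Start: stock = 23
  Event 1 (sale 8): sell min(8,23)=8. stock: 23 - 8 = 15. total_sold = 8
  Event 2 (sale 7): sell min(7,15)=7. stock: 15 - 7 = 8. total_sold = 15
  Event 3 (restock 30): 8 + 30 = 38
  Event 4 (restock 28): 38 + 28 = 66
  Event 5 (restock 23): 66 + 23 = 89
  Event 6 (restock 11): 89 + 11 = 100
  Event 7 (restock 20): 100 + 20 = 120
  Event 8 (return 7): 120 + 7 = 127
Final: stock = 127, total_sold = 15

Checking against threshold 13:
  After event 1: stock=15 > 13
  After event 2: stock=8 <= 13 -> ALERT
  After event 3: stock=38 > 13
  After event 4: stock=66 > 13
  After event 5: stock=89 > 13
  After event 6: stock=100 > 13
  After event 7: stock=120 > 13
  After event 8: stock=127 > 13
Alert events: [2]. Count = 1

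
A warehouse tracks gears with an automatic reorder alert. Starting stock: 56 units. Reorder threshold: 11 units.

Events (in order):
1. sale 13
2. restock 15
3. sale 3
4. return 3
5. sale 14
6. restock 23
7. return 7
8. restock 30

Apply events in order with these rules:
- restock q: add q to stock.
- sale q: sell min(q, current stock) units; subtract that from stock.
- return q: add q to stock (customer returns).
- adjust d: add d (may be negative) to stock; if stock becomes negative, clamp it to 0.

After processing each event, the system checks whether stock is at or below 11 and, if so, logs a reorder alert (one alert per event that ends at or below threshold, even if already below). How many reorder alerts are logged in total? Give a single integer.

Processing events:
Start: stock = 56
  Event 1 (sale 13): sell min(13,56)=13. stock: 56 - 13 = 43. total_sold = 13
  Event 2 (restock 15): 43 + 15 = 58
  Event 3 (sale 3): sell min(3,58)=3. stock: 58 - 3 = 55. total_sold = 16
  Event 4 (return 3): 55 + 3 = 58
  Event 5 (sale 14): sell min(14,58)=14. stock: 58 - 14 = 44. total_sold = 30
  Event 6 (restock 23): 44 + 23 = 67
  Event 7 (return 7): 67 + 7 = 74
  Event 8 (restock 30): 74 + 30 = 104
Final: stock = 104, total_sold = 30

Checking against threshold 11:
  After event 1: stock=43 > 11
  After event 2: stock=58 > 11
  After event 3: stock=55 > 11
  After event 4: stock=58 > 11
  After event 5: stock=44 > 11
  After event 6: stock=67 > 11
  After event 7: stock=74 > 11
  After event 8: stock=104 > 11
Alert events: []. Count = 0

Answer: 0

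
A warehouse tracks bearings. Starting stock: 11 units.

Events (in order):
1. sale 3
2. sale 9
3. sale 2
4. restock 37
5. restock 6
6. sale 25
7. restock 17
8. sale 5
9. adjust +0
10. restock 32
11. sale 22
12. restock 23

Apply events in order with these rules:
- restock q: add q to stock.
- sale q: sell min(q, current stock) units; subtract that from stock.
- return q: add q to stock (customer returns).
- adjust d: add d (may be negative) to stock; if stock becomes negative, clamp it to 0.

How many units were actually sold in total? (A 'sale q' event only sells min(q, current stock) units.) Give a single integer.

Answer: 63

Derivation:
Processing events:
Start: stock = 11
  Event 1 (sale 3): sell min(3,11)=3. stock: 11 - 3 = 8. total_sold = 3
  Event 2 (sale 9): sell min(9,8)=8. stock: 8 - 8 = 0. total_sold = 11
  Event 3 (sale 2): sell min(2,0)=0. stock: 0 - 0 = 0. total_sold = 11
  Event 4 (restock 37): 0 + 37 = 37
  Event 5 (restock 6): 37 + 6 = 43
  Event 6 (sale 25): sell min(25,43)=25. stock: 43 - 25 = 18. total_sold = 36
  Event 7 (restock 17): 18 + 17 = 35
  Event 8 (sale 5): sell min(5,35)=5. stock: 35 - 5 = 30. total_sold = 41
  Event 9 (adjust +0): 30 + 0 = 30
  Event 10 (restock 32): 30 + 32 = 62
  Event 11 (sale 22): sell min(22,62)=22. stock: 62 - 22 = 40. total_sold = 63
  Event 12 (restock 23): 40 + 23 = 63
Final: stock = 63, total_sold = 63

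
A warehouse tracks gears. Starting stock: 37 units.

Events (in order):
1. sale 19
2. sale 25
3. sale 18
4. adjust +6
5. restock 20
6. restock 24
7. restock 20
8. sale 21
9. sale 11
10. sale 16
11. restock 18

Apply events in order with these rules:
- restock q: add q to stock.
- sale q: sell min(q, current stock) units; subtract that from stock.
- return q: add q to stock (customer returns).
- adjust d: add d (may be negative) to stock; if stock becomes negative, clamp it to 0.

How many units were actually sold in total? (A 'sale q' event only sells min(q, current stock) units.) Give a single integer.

Answer: 85

Derivation:
Processing events:
Start: stock = 37
  Event 1 (sale 19): sell min(19,37)=19. stock: 37 - 19 = 18. total_sold = 19
  Event 2 (sale 25): sell min(25,18)=18. stock: 18 - 18 = 0. total_sold = 37
  Event 3 (sale 18): sell min(18,0)=0. stock: 0 - 0 = 0. total_sold = 37
  Event 4 (adjust +6): 0 + 6 = 6
  Event 5 (restock 20): 6 + 20 = 26
  Event 6 (restock 24): 26 + 24 = 50
  Event 7 (restock 20): 50 + 20 = 70
  Event 8 (sale 21): sell min(21,70)=21. stock: 70 - 21 = 49. total_sold = 58
  Event 9 (sale 11): sell min(11,49)=11. stock: 49 - 11 = 38. total_sold = 69
  Event 10 (sale 16): sell min(16,38)=16. stock: 38 - 16 = 22. total_sold = 85
  Event 11 (restock 18): 22 + 18 = 40
Final: stock = 40, total_sold = 85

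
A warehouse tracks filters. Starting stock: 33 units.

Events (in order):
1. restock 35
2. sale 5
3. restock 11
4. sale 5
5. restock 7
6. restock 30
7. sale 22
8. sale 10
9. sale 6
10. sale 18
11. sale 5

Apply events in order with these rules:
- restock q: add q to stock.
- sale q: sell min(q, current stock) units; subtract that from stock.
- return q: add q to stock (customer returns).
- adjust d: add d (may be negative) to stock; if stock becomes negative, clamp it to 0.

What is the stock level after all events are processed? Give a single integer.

Processing events:
Start: stock = 33
  Event 1 (restock 35): 33 + 35 = 68
  Event 2 (sale 5): sell min(5,68)=5. stock: 68 - 5 = 63. total_sold = 5
  Event 3 (restock 11): 63 + 11 = 74
  Event 4 (sale 5): sell min(5,74)=5. stock: 74 - 5 = 69. total_sold = 10
  Event 5 (restock 7): 69 + 7 = 76
  Event 6 (restock 30): 76 + 30 = 106
  Event 7 (sale 22): sell min(22,106)=22. stock: 106 - 22 = 84. total_sold = 32
  Event 8 (sale 10): sell min(10,84)=10. stock: 84 - 10 = 74. total_sold = 42
  Event 9 (sale 6): sell min(6,74)=6. stock: 74 - 6 = 68. total_sold = 48
  Event 10 (sale 18): sell min(18,68)=18. stock: 68 - 18 = 50. total_sold = 66
  Event 11 (sale 5): sell min(5,50)=5. stock: 50 - 5 = 45. total_sold = 71
Final: stock = 45, total_sold = 71

Answer: 45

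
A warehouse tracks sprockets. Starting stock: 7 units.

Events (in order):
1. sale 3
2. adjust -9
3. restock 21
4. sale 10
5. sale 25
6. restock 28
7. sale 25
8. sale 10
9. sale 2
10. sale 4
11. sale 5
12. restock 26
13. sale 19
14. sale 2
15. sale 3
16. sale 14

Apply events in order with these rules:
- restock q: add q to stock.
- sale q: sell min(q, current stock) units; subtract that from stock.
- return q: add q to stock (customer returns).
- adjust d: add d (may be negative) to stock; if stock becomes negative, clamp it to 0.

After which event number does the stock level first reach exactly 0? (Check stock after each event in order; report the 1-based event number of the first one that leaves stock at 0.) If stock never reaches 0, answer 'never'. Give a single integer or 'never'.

Processing events:
Start: stock = 7
  Event 1 (sale 3): sell min(3,7)=3. stock: 7 - 3 = 4. total_sold = 3
  Event 2 (adjust -9): 4 + -9 = 0 (clamped to 0)
  Event 3 (restock 21): 0 + 21 = 21
  Event 4 (sale 10): sell min(10,21)=10. stock: 21 - 10 = 11. total_sold = 13
  Event 5 (sale 25): sell min(25,11)=11. stock: 11 - 11 = 0. total_sold = 24
  Event 6 (restock 28): 0 + 28 = 28
  Event 7 (sale 25): sell min(25,28)=25. stock: 28 - 25 = 3. total_sold = 49
  Event 8 (sale 10): sell min(10,3)=3. stock: 3 - 3 = 0. total_sold = 52
  Event 9 (sale 2): sell min(2,0)=0. stock: 0 - 0 = 0. total_sold = 52
  Event 10 (sale 4): sell min(4,0)=0. stock: 0 - 0 = 0. total_sold = 52
  Event 11 (sale 5): sell min(5,0)=0. stock: 0 - 0 = 0. total_sold = 52
  Event 12 (restock 26): 0 + 26 = 26
  Event 13 (sale 19): sell min(19,26)=19. stock: 26 - 19 = 7. total_sold = 71
  Event 14 (sale 2): sell min(2,7)=2. stock: 7 - 2 = 5. total_sold = 73
  Event 15 (sale 3): sell min(3,5)=3. stock: 5 - 3 = 2. total_sold = 76
  Event 16 (sale 14): sell min(14,2)=2. stock: 2 - 2 = 0. total_sold = 78
Final: stock = 0, total_sold = 78

First zero at event 2.

Answer: 2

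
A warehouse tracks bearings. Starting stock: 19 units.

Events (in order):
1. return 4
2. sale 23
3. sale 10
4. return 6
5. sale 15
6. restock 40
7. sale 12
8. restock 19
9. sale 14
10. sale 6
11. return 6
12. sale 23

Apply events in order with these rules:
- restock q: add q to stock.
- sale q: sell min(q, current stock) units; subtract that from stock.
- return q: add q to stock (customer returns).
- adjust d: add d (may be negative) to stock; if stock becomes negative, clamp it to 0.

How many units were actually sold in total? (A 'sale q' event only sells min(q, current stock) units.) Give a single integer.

Processing events:
Start: stock = 19
  Event 1 (return 4): 19 + 4 = 23
  Event 2 (sale 23): sell min(23,23)=23. stock: 23 - 23 = 0. total_sold = 23
  Event 3 (sale 10): sell min(10,0)=0. stock: 0 - 0 = 0. total_sold = 23
  Event 4 (return 6): 0 + 6 = 6
  Event 5 (sale 15): sell min(15,6)=6. stock: 6 - 6 = 0. total_sold = 29
  Event 6 (restock 40): 0 + 40 = 40
  Event 7 (sale 12): sell min(12,40)=12. stock: 40 - 12 = 28. total_sold = 41
  Event 8 (restock 19): 28 + 19 = 47
  Event 9 (sale 14): sell min(14,47)=14. stock: 47 - 14 = 33. total_sold = 55
  Event 10 (sale 6): sell min(6,33)=6. stock: 33 - 6 = 27. total_sold = 61
  Event 11 (return 6): 27 + 6 = 33
  Event 12 (sale 23): sell min(23,33)=23. stock: 33 - 23 = 10. total_sold = 84
Final: stock = 10, total_sold = 84

Answer: 84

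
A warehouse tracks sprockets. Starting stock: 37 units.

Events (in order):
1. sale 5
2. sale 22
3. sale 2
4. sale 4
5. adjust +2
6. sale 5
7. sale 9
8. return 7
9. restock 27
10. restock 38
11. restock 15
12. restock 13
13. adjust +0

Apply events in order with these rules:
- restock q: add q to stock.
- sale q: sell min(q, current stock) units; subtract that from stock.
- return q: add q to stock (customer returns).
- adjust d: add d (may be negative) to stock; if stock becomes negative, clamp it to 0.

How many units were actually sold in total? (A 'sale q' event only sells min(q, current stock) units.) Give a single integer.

Answer: 39

Derivation:
Processing events:
Start: stock = 37
  Event 1 (sale 5): sell min(5,37)=5. stock: 37 - 5 = 32. total_sold = 5
  Event 2 (sale 22): sell min(22,32)=22. stock: 32 - 22 = 10. total_sold = 27
  Event 3 (sale 2): sell min(2,10)=2. stock: 10 - 2 = 8. total_sold = 29
  Event 4 (sale 4): sell min(4,8)=4. stock: 8 - 4 = 4. total_sold = 33
  Event 5 (adjust +2): 4 + 2 = 6
  Event 6 (sale 5): sell min(5,6)=5. stock: 6 - 5 = 1. total_sold = 38
  Event 7 (sale 9): sell min(9,1)=1. stock: 1 - 1 = 0. total_sold = 39
  Event 8 (return 7): 0 + 7 = 7
  Event 9 (restock 27): 7 + 27 = 34
  Event 10 (restock 38): 34 + 38 = 72
  Event 11 (restock 15): 72 + 15 = 87
  Event 12 (restock 13): 87 + 13 = 100
  Event 13 (adjust +0): 100 + 0 = 100
Final: stock = 100, total_sold = 39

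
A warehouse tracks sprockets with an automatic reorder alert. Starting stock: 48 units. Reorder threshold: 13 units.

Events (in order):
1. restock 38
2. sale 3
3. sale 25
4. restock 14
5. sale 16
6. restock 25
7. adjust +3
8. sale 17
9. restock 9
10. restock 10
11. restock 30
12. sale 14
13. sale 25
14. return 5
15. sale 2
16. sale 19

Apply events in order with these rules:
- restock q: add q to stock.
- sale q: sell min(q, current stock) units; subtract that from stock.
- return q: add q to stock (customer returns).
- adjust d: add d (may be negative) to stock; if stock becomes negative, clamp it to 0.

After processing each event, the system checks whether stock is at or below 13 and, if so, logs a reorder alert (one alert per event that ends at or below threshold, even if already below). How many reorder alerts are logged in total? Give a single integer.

Answer: 0

Derivation:
Processing events:
Start: stock = 48
  Event 1 (restock 38): 48 + 38 = 86
  Event 2 (sale 3): sell min(3,86)=3. stock: 86 - 3 = 83. total_sold = 3
  Event 3 (sale 25): sell min(25,83)=25. stock: 83 - 25 = 58. total_sold = 28
  Event 4 (restock 14): 58 + 14 = 72
  Event 5 (sale 16): sell min(16,72)=16. stock: 72 - 16 = 56. total_sold = 44
  Event 6 (restock 25): 56 + 25 = 81
  Event 7 (adjust +3): 81 + 3 = 84
  Event 8 (sale 17): sell min(17,84)=17. stock: 84 - 17 = 67. total_sold = 61
  Event 9 (restock 9): 67 + 9 = 76
  Event 10 (restock 10): 76 + 10 = 86
  Event 11 (restock 30): 86 + 30 = 116
  Event 12 (sale 14): sell min(14,116)=14. stock: 116 - 14 = 102. total_sold = 75
  Event 13 (sale 25): sell min(25,102)=25. stock: 102 - 25 = 77. total_sold = 100
  Event 14 (return 5): 77 + 5 = 82
  Event 15 (sale 2): sell min(2,82)=2. stock: 82 - 2 = 80. total_sold = 102
  Event 16 (sale 19): sell min(19,80)=19. stock: 80 - 19 = 61. total_sold = 121
Final: stock = 61, total_sold = 121

Checking against threshold 13:
  After event 1: stock=86 > 13
  After event 2: stock=83 > 13
  After event 3: stock=58 > 13
  After event 4: stock=72 > 13
  After event 5: stock=56 > 13
  After event 6: stock=81 > 13
  After event 7: stock=84 > 13
  After event 8: stock=67 > 13
  After event 9: stock=76 > 13
  After event 10: stock=86 > 13
  After event 11: stock=116 > 13
  After event 12: stock=102 > 13
  After event 13: stock=77 > 13
  After event 14: stock=82 > 13
  After event 15: stock=80 > 13
  After event 16: stock=61 > 13
Alert events: []. Count = 0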